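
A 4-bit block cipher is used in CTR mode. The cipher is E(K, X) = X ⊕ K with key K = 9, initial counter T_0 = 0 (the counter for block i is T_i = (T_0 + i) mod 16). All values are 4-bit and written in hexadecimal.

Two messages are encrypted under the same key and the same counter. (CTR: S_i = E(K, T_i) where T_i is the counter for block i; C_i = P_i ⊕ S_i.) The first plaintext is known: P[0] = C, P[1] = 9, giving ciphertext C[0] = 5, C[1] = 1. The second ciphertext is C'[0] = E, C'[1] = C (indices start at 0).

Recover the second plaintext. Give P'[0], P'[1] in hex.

In CTR with a reused counter, both messages share the same keystream S_i, so C_i ⊕ C'_i = P_i ⊕ P'_i and thus P'_i = P_i ⊕ C_i ⊕ C'_i.
P'[0]: C ⊕ 5 ⊕ E = 7.
P'[1]: 9 ⊕ 1 ⊕ C = 4.

P'[0] = 7, P'[1] = 4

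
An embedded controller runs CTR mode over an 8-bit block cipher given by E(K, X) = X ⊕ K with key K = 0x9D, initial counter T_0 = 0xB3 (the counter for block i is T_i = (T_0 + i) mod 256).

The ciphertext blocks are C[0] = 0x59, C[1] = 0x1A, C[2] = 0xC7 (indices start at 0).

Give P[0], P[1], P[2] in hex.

CTR decryption: S_i = E(K, T_i) where T_i is the counter for block i; P_i = C_i ⊕ S_i.
P[0]: T = 0xB3, S = E(K, T) = 0x2E; 0x59 ⊕ 0x2E = 0x77.
P[1]: T = 0xB4, S = E(K, T) = 0x29; 0x1A ⊕ 0x29 = 0x33.
P[2]: T = 0xB5, S = E(K, T) = 0x28; 0xC7 ⊕ 0x28 = 0xEF.

P[0] = 0x77, P[1] = 0x33, P[2] = 0xEF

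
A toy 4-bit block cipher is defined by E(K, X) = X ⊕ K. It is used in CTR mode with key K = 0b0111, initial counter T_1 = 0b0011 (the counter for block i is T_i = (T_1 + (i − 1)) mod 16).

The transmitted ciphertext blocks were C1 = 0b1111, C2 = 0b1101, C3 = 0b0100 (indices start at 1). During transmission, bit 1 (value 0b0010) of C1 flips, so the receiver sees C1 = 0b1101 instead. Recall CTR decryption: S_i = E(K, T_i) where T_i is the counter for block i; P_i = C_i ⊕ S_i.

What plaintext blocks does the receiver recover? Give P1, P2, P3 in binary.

Only C1 changed, to 0b1101. In CTR, a change in C_i flips the same bit in P_i only; the keystream is unaffected. Decrypting the received ciphertext:
P1: T = 0b0011, S = E(K, T) = 0b0100; 0b1101 ⊕ 0b0100 = 0b1001.
P2: T = 0b0100, S = E(K, T) = 0b0011; 0b1101 ⊕ 0b0011 = 0b1110.
P3: T = 0b0101, S = E(K, T) = 0b0010; 0b0100 ⊕ 0b0010 = 0b0110.
Blocks that differ from the original plaintext: P1.

P1 = 0b1001, P2 = 0b1110, P3 = 0b0110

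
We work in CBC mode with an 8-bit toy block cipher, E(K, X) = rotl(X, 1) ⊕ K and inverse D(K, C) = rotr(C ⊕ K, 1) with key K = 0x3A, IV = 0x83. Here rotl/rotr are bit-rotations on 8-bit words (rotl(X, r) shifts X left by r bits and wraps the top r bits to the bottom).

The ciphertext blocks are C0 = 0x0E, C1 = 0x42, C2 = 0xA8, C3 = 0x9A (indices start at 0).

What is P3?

CBC decryption: P_i = D(K, C_i) ⊕ C_{i−1}, with C_{−1} = IV.
P3: D(K, 0x9A) = 0x50; 0x50 ⊕ 0xA8 = 0xF8.

P3 = 0xF8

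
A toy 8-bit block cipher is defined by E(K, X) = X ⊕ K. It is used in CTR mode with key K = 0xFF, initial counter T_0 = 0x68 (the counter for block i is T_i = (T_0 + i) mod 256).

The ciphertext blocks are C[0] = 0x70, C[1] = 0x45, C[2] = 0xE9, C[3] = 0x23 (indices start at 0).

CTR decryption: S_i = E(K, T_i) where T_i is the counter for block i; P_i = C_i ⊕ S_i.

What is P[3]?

P[3]: T = 0x6B, S = E(K, T) = 0x94; 0x23 ⊕ 0x94 = 0xB7.

P[3] = 0xB7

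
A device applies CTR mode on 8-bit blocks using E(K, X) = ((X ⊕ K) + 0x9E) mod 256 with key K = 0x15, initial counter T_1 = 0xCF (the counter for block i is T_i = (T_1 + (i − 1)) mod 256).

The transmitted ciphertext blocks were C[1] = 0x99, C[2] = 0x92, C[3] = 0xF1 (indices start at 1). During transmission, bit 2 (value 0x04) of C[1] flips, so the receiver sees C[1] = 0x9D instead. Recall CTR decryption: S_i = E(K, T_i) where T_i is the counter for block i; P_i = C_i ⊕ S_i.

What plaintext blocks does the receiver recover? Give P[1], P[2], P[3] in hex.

Only C[1] changed, to 0x9D. In CTR, a change in C_i flips the same bit in P_i only; the keystream is unaffected. Decrypting the received ciphertext:
P[1]: T = 0xCF, S = E(K, T) = 0x78; 0x9D ⊕ 0x78 = 0xE5.
P[2]: T = 0xD0, S = E(K, T) = 0x63; 0x92 ⊕ 0x63 = 0xF1.
P[3]: T = 0xD1, S = E(K, T) = 0x62; 0xF1 ⊕ 0x62 = 0x93.
Blocks that differ from the original plaintext: P[1].

P[1] = 0xE5, P[2] = 0xF1, P[3] = 0x93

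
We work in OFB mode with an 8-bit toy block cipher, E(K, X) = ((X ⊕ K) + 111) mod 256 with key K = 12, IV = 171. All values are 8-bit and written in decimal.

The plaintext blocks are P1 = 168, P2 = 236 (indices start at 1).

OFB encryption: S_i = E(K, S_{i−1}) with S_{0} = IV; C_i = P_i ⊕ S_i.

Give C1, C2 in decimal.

C1 = 190, C2 = 101

C1: S = E(K, 171) = 22; 168 ⊕ 22 = 190.
C2: S = E(K, 22) = 137; 236 ⊕ 137 = 101.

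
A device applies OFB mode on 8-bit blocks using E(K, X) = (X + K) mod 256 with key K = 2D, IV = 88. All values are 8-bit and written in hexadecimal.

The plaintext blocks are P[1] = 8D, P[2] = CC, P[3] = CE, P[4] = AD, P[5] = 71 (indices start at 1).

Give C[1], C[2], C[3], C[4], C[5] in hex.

C[1] = 38, C[2] = 2E, C[3] = C1, C[4] = 91, C[5] = 18

OFB encryption: S_i = E(K, S_{i−1}) with S_{0} = IV; C_i = P_i ⊕ S_i.
C[1]: S = E(K, 88) = B5; 8D ⊕ B5 = 38.
C[2]: S = E(K, B5) = E2; CC ⊕ E2 = 2E.
C[3]: S = E(K, E2) = 0F; CE ⊕ 0F = C1.
C[4]: S = E(K, 0F) = 3C; AD ⊕ 3C = 91.
C[5]: S = E(K, 3C) = 69; 71 ⊕ 69 = 18.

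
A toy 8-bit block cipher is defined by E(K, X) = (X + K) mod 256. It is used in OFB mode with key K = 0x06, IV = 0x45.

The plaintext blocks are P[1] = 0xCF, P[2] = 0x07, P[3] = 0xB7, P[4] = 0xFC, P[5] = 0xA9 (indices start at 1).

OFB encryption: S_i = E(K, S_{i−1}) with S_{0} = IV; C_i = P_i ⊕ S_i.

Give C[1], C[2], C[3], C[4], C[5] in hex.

C[1] = 0x84, C[2] = 0x56, C[3] = 0xE0, C[4] = 0xA1, C[5] = 0xCA

C[1]: S = E(K, 0x45) = 0x4B; 0xCF ⊕ 0x4B = 0x84.
C[2]: S = E(K, 0x4B) = 0x51; 0x07 ⊕ 0x51 = 0x56.
C[3]: S = E(K, 0x51) = 0x57; 0xB7 ⊕ 0x57 = 0xE0.
C[4]: S = E(K, 0x57) = 0x5D; 0xFC ⊕ 0x5D = 0xA1.
C[5]: S = E(K, 0x5D) = 0x63; 0xA9 ⊕ 0x63 = 0xCA.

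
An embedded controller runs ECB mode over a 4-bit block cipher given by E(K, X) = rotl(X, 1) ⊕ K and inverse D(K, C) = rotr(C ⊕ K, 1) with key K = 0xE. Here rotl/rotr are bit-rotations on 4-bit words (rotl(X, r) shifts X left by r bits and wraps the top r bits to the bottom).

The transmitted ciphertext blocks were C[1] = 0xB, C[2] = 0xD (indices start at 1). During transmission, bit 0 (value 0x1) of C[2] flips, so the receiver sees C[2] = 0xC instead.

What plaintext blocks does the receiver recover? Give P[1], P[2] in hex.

ECB decryption: P_i = D(K, C_i).
Only C[2] changed, to 0xC. In ECB, a change in C_i affects only P_i. Decrypting the received ciphertext:
P[1]: D(K, 0xB) = 0xA.
P[2]: D(K, 0xC) = 0x1.
Blocks that differ from the original plaintext: P[2].

P[1] = 0xA, P[2] = 0x1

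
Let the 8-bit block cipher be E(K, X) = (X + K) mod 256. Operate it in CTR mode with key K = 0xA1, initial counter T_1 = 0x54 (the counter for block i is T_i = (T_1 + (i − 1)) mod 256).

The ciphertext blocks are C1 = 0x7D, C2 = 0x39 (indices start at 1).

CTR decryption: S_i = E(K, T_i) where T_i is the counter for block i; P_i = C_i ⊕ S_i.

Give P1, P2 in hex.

P1: T = 0x54, S = E(K, T) = 0xF5; 0x7D ⊕ 0xF5 = 0x88.
P2: T = 0x55, S = E(K, T) = 0xF6; 0x39 ⊕ 0xF6 = 0xCF.

P1 = 0x88, P2 = 0xCF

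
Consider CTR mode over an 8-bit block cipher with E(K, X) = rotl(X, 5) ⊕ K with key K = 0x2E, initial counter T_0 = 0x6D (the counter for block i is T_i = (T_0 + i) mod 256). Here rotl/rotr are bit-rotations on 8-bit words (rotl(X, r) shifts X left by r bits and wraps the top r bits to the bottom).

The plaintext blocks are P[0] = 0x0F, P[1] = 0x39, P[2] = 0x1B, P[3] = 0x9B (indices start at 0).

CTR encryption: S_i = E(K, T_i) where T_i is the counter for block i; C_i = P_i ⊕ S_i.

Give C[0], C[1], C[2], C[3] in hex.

C[0] = 0x8C, C[1] = 0xDA, C[2] = 0xD8, C[3] = 0xBB

C[0]: T = 0x6D, S = E(K, T) = 0x83; 0x0F ⊕ 0x83 = 0x8C.
C[1]: T = 0x6E, S = E(K, T) = 0xE3; 0x39 ⊕ 0xE3 = 0xDA.
C[2]: T = 0x6F, S = E(K, T) = 0xC3; 0x1B ⊕ 0xC3 = 0xD8.
C[3]: T = 0x70, S = E(K, T) = 0x20; 0x9B ⊕ 0x20 = 0xBB.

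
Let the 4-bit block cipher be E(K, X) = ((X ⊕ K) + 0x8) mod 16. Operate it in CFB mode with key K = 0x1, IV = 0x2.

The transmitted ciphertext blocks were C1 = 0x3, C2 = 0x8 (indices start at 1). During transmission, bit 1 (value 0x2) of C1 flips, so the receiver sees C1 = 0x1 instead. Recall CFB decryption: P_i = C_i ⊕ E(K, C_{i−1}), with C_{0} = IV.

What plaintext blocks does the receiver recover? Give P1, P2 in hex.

P1 = 0xA, P2 = 0x0

Only C1 changed, to 0x1. In CFB, a change in C_i flips the same bit in P_i and garbles P_{i+1}. Decrypting the received ciphertext:
P1: E(K, 0x2) = 0xB; 0x1 ⊕ 0xB = 0xA.
P2: E(K, 0x1) = 0x8; 0x8 ⊕ 0x8 = 0x0.
Blocks that differ from the original plaintext: P1, P2.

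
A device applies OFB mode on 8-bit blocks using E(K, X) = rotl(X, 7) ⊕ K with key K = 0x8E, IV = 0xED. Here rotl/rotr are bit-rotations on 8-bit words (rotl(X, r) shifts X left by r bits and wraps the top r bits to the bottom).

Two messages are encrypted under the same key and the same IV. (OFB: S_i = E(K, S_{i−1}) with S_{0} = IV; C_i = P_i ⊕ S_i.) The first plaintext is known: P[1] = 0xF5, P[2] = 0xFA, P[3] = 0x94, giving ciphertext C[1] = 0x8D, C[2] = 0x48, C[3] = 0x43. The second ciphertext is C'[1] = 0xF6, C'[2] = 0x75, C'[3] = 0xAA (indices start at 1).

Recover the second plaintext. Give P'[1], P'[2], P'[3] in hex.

P'[1] = 0x8E, P'[2] = 0xC7, P'[3] = 0x7D

In OFB with a reused IV, both messages share the same keystream S_i, so C_i ⊕ C'_i = P_i ⊕ P'_i and thus P'_i = P_i ⊕ C_i ⊕ C'_i.
P'[1]: 0xF5 ⊕ 0x8D ⊕ 0xF6 = 0x8E.
P'[2]: 0xFA ⊕ 0x48 ⊕ 0x75 = 0xC7.
P'[3]: 0x94 ⊕ 0x43 ⊕ 0xAA = 0x7D.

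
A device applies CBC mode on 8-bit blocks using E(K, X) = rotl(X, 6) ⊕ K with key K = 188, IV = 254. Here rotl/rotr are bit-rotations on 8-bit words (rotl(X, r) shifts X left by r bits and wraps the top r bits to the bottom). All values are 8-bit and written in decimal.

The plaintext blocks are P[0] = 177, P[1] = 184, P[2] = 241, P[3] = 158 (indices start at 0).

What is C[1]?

CBC encryption: C_i = E(K, P_i ⊕ C_{i−1}), with C_{−1} = IV.
C[0]: P[0] ⊕ 254 = 79; E(K, 79) = 111.
C[1]: P[1] ⊕ 111 = 215; E(K, 215) = 73.

C[1] = 73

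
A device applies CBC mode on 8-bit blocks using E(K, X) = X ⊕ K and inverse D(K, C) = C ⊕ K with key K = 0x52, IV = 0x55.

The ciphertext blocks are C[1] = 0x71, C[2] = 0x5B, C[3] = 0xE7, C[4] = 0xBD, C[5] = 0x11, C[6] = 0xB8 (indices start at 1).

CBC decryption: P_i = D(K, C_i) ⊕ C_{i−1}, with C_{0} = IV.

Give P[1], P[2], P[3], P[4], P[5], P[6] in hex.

P[1]: D(K, 0x71) = 0x23; 0x23 ⊕ 0x55 = 0x76.
P[2]: D(K, 0x5B) = 0x09; 0x09 ⊕ 0x71 = 0x78.
P[3]: D(K, 0xE7) = 0xB5; 0xB5 ⊕ 0x5B = 0xEE.
P[4]: D(K, 0xBD) = 0xEF; 0xEF ⊕ 0xE7 = 0x08.
P[5]: D(K, 0x11) = 0x43; 0x43 ⊕ 0xBD = 0xFE.
P[6]: D(K, 0xB8) = 0xEA; 0xEA ⊕ 0x11 = 0xFB.

P[1] = 0x76, P[2] = 0x78, P[3] = 0xEE, P[4] = 0x08, P[5] = 0xFE, P[6] = 0xFB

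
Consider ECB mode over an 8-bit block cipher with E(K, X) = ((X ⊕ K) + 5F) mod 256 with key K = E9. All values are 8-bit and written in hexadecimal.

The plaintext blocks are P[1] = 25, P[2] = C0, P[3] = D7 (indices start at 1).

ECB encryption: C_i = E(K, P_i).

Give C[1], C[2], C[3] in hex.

C[1] = 2B, C[2] = 88, C[3] = 9D

C[1]: E(K, 25) = 2B.
C[2]: E(K, C0) = 88.
C[3]: E(K, D7) = 9D.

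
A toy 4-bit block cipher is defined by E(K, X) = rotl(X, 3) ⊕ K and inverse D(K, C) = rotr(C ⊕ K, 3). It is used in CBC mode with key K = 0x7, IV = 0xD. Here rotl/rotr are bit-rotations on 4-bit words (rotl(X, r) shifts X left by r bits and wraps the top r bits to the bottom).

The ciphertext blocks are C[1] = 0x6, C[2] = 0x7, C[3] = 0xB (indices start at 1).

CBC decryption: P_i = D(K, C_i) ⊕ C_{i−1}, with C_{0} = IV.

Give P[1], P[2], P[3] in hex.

P[1] = 0xF, P[2] = 0x6, P[3] = 0xE

P[1]: D(K, 0x6) = 0x2; 0x2 ⊕ 0xD = 0xF.
P[2]: D(K, 0x7) = 0x0; 0x0 ⊕ 0x6 = 0x6.
P[3]: D(K, 0xB) = 0x9; 0x9 ⊕ 0x7 = 0xE.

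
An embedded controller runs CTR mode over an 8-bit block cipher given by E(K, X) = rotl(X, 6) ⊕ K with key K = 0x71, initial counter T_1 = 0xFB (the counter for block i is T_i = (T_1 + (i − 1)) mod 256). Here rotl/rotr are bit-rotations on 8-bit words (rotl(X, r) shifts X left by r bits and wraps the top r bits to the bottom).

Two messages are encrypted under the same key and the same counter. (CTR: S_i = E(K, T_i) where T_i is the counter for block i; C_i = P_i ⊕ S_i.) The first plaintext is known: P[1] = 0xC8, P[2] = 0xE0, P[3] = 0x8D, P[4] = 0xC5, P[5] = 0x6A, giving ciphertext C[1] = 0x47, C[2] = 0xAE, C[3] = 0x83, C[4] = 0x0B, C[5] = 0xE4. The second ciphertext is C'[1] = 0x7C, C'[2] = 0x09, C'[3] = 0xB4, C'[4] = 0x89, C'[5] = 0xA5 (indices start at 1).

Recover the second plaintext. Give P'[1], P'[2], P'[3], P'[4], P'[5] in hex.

P'[1] = 0xF3, P'[2] = 0x47, P'[3] = 0xBA, P'[4] = 0x47, P'[5] = 0x2B

In CTR with a reused counter, both messages share the same keystream S_i, so C_i ⊕ C'_i = P_i ⊕ P'_i and thus P'_i = P_i ⊕ C_i ⊕ C'_i.
P'[1]: 0xC8 ⊕ 0x47 ⊕ 0x7C = 0xF3.
P'[2]: 0xE0 ⊕ 0xAE ⊕ 0x09 = 0x47.
P'[3]: 0x8D ⊕ 0x83 ⊕ 0xB4 = 0xBA.
P'[4]: 0xC5 ⊕ 0x0B ⊕ 0x89 = 0x47.
P'[5]: 0x6A ⊕ 0xE4 ⊕ 0xA5 = 0x2B.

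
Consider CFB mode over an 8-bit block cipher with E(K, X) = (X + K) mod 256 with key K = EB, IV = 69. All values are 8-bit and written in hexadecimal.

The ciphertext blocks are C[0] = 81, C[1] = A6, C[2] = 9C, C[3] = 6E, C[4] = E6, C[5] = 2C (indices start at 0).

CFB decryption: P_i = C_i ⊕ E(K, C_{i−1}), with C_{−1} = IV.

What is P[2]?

P[2]: E(K, A6) = 91; 9C ⊕ 91 = 0D.

P[2] = 0D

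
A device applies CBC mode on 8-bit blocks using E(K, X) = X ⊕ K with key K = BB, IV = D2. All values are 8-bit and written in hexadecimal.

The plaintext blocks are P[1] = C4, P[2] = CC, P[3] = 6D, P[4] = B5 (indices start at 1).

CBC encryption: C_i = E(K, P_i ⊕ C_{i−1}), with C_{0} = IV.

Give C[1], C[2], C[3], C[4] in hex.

C[1]: P[1] ⊕ D2 = 16; E(K, 16) = AD.
C[2]: P[2] ⊕ AD = 61; E(K, 61) = DA.
C[3]: P[3] ⊕ DA = B7; E(K, B7) = 0C.
C[4]: P[4] ⊕ 0C = B9; E(K, B9) = 02.

C[1] = AD, C[2] = DA, C[3] = 0C, C[4] = 02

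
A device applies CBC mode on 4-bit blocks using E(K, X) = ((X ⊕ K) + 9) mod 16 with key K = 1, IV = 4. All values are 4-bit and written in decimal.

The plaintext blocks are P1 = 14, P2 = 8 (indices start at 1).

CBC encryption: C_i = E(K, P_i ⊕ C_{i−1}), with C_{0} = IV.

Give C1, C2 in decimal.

C1 = 4, C2 = 6

C1: P1 ⊕ 4 = 10; E(K, 10) = 4.
C2: P2 ⊕ 4 = 12; E(K, 12) = 6.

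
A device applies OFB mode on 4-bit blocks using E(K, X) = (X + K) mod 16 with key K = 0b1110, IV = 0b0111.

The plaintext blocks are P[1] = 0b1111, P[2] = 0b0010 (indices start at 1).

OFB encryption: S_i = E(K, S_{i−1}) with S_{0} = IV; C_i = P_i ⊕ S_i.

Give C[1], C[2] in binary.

C[1] = 0b1010, C[2] = 0b0001

C[1]: S = E(K, 0b0111) = 0b0101; 0b1111 ⊕ 0b0101 = 0b1010.
C[2]: S = E(K, 0b0101) = 0b0011; 0b0010 ⊕ 0b0011 = 0b0001.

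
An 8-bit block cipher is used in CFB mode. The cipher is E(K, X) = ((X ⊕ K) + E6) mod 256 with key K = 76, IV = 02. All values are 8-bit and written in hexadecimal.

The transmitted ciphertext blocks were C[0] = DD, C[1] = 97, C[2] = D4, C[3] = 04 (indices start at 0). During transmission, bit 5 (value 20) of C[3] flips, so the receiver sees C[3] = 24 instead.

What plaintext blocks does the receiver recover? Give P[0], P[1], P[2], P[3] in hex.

CFB decryption: P_i = C_i ⊕ E(K, C_{i−1}), with C_{−1} = IV.
Only C[3] changed, to 24. In CFB, a change in C_i flips the same bit in P_i and garbles P_{i+1}. Decrypting the received ciphertext:
P[0]: E(K, 02) = 5A; DD ⊕ 5A = 87.
P[1]: E(K, DD) = 91; 97 ⊕ 91 = 06.
P[2]: E(K, 97) = C7; D4 ⊕ C7 = 13.
P[3]: E(K, D4) = 88; 24 ⊕ 88 = AC.
Blocks that differ from the original plaintext: P[3].

P[0] = 87, P[1] = 06, P[2] = 13, P[3] = AC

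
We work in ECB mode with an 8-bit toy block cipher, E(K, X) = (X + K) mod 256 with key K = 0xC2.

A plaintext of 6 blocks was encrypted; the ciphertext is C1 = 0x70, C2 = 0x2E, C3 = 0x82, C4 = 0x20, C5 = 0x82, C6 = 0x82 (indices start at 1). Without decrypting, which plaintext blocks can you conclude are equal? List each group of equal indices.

ECB encrypts each block independently with the same key, so equal ciphertext blocks imply equal plaintext blocks.
C3 = C5 = C6 = 0x82, so P3 = P5 = P6.

P3 = P5 = P6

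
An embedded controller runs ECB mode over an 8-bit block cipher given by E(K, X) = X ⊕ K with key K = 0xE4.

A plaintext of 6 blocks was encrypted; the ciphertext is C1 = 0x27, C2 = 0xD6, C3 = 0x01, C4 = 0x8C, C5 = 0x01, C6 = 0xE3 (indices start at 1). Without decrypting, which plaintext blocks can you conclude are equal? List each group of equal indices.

P3 = P5

ECB encrypts each block independently with the same key, so equal ciphertext blocks imply equal plaintext blocks.
C3 = C5 = 0x01, so P3 = P5.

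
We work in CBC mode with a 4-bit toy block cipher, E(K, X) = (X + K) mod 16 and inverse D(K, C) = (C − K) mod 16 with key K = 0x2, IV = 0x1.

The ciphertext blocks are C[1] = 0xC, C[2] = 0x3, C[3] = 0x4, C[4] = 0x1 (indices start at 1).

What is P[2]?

P[2] = 0xD

CBC decryption: P_i = D(K, C_i) ⊕ C_{i−1}, with C_{0} = IV.
P[2]: D(K, 0x3) = 0x1; 0x1 ⊕ 0xC = 0xD.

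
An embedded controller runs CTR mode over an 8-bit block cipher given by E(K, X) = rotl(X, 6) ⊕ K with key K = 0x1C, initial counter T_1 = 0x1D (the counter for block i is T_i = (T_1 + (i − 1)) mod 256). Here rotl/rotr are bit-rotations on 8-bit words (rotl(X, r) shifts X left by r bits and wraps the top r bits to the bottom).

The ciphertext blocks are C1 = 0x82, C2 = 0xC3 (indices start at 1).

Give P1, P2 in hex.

CTR decryption: S_i = E(K, T_i) where T_i is the counter for block i; P_i = C_i ⊕ S_i.
P1: T = 0x1D, S = E(K, T) = 0x5B; 0x82 ⊕ 0x5B = 0xD9.
P2: T = 0x1E, S = E(K, T) = 0x9B; 0xC3 ⊕ 0x9B = 0x58.

P1 = 0xD9, P2 = 0x58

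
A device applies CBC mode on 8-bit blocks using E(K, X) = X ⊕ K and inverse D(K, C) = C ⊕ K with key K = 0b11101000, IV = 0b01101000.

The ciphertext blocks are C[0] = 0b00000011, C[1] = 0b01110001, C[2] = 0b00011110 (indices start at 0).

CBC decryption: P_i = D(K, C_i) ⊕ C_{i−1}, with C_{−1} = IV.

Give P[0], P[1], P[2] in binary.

P[0] = 0b10000011, P[1] = 0b10011010, P[2] = 0b10000111

P[0]: D(K, 0b00000011) = 0b11101011; 0b11101011 ⊕ 0b01101000 = 0b10000011.
P[1]: D(K, 0b01110001) = 0b10011001; 0b10011001 ⊕ 0b00000011 = 0b10011010.
P[2]: D(K, 0b00011110) = 0b11110110; 0b11110110 ⊕ 0b01110001 = 0b10000111.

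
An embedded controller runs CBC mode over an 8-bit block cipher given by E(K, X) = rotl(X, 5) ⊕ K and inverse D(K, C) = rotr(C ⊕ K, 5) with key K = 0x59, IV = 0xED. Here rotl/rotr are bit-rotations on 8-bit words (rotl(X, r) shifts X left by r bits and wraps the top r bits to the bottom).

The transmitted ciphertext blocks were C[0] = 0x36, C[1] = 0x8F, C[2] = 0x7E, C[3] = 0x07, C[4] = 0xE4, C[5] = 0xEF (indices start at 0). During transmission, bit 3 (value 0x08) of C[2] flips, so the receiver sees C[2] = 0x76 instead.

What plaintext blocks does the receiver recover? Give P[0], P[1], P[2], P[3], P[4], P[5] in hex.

P[0] = 0x96, P[1] = 0x80, P[2] = 0xF6, P[3] = 0x84, P[4] = 0xEA, P[5] = 0x51

CBC decryption: P_i = D(K, C_i) ⊕ C_{i−1}, with C_{−1} = IV.
Only C[2] changed, to 0x76. In CBC, a change in C_i garbles P_i and flips the same bit in P_{i+1}. Decrypting the received ciphertext:
P[0]: D(K, 0x36) = 0x7B; 0x7B ⊕ 0xED = 0x96.
P[1]: D(K, 0x8F) = 0xB6; 0xB6 ⊕ 0x36 = 0x80.
P[2]: D(K, 0x76) = 0x79; 0x79 ⊕ 0x8F = 0xF6.
P[3]: D(K, 0x07) = 0xF2; 0xF2 ⊕ 0x76 = 0x84.
P[4]: D(K, 0xE4) = 0xED; 0xED ⊕ 0x07 = 0xEA.
P[5]: D(K, 0xEF) = 0xB5; 0xB5 ⊕ 0xE4 = 0x51.
Blocks that differ from the original plaintext: P[2], P[3].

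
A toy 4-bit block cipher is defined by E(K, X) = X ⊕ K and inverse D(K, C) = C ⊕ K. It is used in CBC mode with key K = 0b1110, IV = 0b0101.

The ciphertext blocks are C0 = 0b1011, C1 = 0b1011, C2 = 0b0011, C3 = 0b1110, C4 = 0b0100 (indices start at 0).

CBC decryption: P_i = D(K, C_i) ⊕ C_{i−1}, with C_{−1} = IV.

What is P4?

P4: D(K, 0b0100) = 0b1010; 0b1010 ⊕ 0b1110 = 0b0100.

P4 = 0b0100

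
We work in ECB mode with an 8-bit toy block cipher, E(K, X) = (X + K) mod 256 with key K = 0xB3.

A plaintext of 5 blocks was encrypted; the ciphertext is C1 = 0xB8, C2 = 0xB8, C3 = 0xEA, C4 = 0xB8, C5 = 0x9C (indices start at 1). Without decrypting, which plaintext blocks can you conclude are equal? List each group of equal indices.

P1 = P2 = P4

ECB encrypts each block independently with the same key, so equal ciphertext blocks imply equal plaintext blocks.
C1 = C2 = C4 = 0xB8, so P1 = P2 = P4.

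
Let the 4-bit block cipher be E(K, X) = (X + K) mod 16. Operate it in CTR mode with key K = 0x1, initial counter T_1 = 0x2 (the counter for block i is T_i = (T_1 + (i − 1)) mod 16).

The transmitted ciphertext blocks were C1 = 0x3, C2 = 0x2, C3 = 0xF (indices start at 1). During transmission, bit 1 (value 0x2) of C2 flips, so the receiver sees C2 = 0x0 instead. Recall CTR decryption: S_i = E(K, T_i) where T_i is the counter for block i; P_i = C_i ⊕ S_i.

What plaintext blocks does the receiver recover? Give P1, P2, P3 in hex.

P1 = 0x0, P2 = 0x4, P3 = 0xA

Only C2 changed, to 0x0. In CTR, a change in C_i flips the same bit in P_i only; the keystream is unaffected. Decrypting the received ciphertext:
P1: T = 0x2, S = E(K, T) = 0x3; 0x3 ⊕ 0x3 = 0x0.
P2: T = 0x3, S = E(K, T) = 0x4; 0x0 ⊕ 0x4 = 0x4.
P3: T = 0x4, S = E(K, T) = 0x5; 0xF ⊕ 0x5 = 0xA.
Blocks that differ from the original plaintext: P2.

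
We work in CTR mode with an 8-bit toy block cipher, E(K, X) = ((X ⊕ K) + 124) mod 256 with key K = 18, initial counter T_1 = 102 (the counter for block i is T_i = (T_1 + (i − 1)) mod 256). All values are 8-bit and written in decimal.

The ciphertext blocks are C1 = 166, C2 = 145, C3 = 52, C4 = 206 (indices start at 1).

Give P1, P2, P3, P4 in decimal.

P1 = 86, P2 = 96, P3 = 194, P4 = 57

CTR decryption: S_i = E(K, T_i) where T_i is the counter for block i; P_i = C_i ⊕ S_i.
P1: T = 102, S = E(K, T) = 240; 166 ⊕ 240 = 86.
P2: T = 103, S = E(K, T) = 241; 145 ⊕ 241 = 96.
P3: T = 104, S = E(K, T) = 246; 52 ⊕ 246 = 194.
P4: T = 105, S = E(K, T) = 247; 206 ⊕ 247 = 57.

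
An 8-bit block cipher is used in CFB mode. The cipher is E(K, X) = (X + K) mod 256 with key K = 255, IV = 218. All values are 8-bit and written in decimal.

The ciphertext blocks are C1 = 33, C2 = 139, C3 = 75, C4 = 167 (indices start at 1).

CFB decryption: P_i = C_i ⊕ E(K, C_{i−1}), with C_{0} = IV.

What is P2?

P2: E(K, 33) = 32; 139 ⊕ 32 = 171.

P2 = 171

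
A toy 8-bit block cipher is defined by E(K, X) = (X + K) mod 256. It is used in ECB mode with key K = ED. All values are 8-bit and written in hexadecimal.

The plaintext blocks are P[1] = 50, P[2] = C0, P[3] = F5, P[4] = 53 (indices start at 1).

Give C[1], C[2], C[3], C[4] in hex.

ECB encryption: C_i = E(K, P_i).
C[1]: E(K, 50) = 3D.
C[2]: E(K, C0) = AD.
C[3]: E(K, F5) = E2.
C[4]: E(K, 53) = 40.

C[1] = 3D, C[2] = AD, C[3] = E2, C[4] = 40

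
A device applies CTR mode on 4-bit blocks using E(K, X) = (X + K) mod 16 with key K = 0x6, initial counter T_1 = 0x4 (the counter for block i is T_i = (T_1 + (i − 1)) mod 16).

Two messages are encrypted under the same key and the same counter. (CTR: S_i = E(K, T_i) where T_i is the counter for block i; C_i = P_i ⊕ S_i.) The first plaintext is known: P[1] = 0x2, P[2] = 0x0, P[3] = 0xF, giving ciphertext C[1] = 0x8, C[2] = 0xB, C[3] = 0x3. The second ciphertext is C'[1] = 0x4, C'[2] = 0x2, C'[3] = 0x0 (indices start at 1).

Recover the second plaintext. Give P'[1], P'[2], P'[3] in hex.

In CTR with a reused counter, both messages share the same keystream S_i, so C_i ⊕ C'_i = P_i ⊕ P'_i and thus P'_i = P_i ⊕ C_i ⊕ C'_i.
P'[1]: 0x2 ⊕ 0x8 ⊕ 0x4 = 0xE.
P'[2]: 0x0 ⊕ 0xB ⊕ 0x2 = 0x9.
P'[3]: 0xF ⊕ 0x3 ⊕ 0x0 = 0xC.

P'[1] = 0xE, P'[2] = 0x9, P'[3] = 0xC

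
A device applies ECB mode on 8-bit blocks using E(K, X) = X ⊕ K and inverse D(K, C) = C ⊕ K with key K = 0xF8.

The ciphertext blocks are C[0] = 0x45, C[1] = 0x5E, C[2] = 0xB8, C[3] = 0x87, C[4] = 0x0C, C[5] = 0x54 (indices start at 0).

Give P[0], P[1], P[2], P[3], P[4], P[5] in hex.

ECB decryption: P_i = D(K, C_i).
P[0]: D(K, 0x45) = 0xBD.
P[1]: D(K, 0x5E) = 0xA6.
P[2]: D(K, 0xB8) = 0x40.
P[3]: D(K, 0x87) = 0x7F.
P[4]: D(K, 0x0C) = 0xF4.
P[5]: D(K, 0x54) = 0xAC.

P[0] = 0xBD, P[1] = 0xA6, P[2] = 0x40, P[3] = 0x7F, P[4] = 0xF4, P[5] = 0xAC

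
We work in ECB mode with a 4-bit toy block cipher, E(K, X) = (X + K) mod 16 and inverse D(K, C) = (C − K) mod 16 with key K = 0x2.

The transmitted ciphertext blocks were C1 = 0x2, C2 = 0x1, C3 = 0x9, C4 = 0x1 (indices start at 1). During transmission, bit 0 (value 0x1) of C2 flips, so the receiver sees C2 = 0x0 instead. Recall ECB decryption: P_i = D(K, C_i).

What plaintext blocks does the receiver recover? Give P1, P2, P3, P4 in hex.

P1 = 0x0, P2 = 0xE, P3 = 0x7, P4 = 0xF

Only C2 changed, to 0x0. In ECB, a change in C_i affects only P_i. Decrypting the received ciphertext:
P1: D(K, 0x2) = 0x0.
P2: D(K, 0x0) = 0xE.
P3: D(K, 0x9) = 0x7.
P4: D(K, 0x1) = 0xF.
Blocks that differ from the original plaintext: P2.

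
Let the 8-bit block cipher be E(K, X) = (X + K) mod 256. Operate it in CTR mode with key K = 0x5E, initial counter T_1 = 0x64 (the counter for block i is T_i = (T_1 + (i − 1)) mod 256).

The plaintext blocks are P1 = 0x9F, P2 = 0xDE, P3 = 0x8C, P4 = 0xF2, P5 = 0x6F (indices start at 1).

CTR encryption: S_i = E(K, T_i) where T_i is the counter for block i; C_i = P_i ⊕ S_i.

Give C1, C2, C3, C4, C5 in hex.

C1 = 0x5D, C2 = 0x1D, C3 = 0x48, C4 = 0x37, C5 = 0xA9

C1: T = 0x64, S = E(K, T) = 0xC2; 0x9F ⊕ 0xC2 = 0x5D.
C2: T = 0x65, S = E(K, T) = 0xC3; 0xDE ⊕ 0xC3 = 0x1D.
C3: T = 0x66, S = E(K, T) = 0xC4; 0x8C ⊕ 0xC4 = 0x48.
C4: T = 0x67, S = E(K, T) = 0xC5; 0xF2 ⊕ 0xC5 = 0x37.
C5: T = 0x68, S = E(K, T) = 0xC6; 0x6F ⊕ 0xC6 = 0xA9.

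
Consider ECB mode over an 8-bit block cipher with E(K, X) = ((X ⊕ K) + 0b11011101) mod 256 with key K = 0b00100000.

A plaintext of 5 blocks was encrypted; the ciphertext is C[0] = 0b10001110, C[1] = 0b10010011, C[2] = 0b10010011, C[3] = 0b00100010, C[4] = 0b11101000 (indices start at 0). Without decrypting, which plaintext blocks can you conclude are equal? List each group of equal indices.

P[1] = P[2]

ECB encrypts each block independently with the same key, so equal ciphertext blocks imply equal plaintext blocks.
C[1] = C[2] = 0b10010011, so P[1] = P[2].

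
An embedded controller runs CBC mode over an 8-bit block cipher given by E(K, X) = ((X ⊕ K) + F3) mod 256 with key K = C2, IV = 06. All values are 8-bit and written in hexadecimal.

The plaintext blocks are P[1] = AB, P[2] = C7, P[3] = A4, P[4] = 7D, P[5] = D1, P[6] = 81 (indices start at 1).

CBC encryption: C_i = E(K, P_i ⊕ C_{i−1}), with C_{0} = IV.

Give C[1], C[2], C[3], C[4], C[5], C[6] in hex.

C[1]: P[1] ⊕ 06 = AD; E(K, AD) = 62.
C[2]: P[2] ⊕ 62 = A5; E(K, A5) = 5A.
C[3]: P[3] ⊕ 5A = FE; E(K, FE) = 2F.
C[4]: P[4] ⊕ 2F = 52; E(K, 52) = 83.
C[5]: P[5] ⊕ 83 = 52; E(K, 52) = 83.
C[6]: P[6] ⊕ 83 = 02; E(K, 02) = B3.

C[1] = 62, C[2] = 5A, C[3] = 2F, C[4] = 83, C[5] = 83, C[6] = B3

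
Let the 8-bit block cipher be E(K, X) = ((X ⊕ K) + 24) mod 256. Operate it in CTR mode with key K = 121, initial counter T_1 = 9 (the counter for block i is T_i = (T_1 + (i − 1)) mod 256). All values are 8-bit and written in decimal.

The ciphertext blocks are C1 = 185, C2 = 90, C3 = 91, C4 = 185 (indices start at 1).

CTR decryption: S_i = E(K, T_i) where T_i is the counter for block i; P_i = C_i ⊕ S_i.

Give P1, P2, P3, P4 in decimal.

P1: T = 9, S = E(K, T) = 136; 185 ⊕ 136 = 49.
P2: T = 10, S = E(K, T) = 139; 90 ⊕ 139 = 209.
P3: T = 11, S = E(K, T) = 138; 91 ⊕ 138 = 209.
P4: T = 12, S = E(K, T) = 141; 185 ⊕ 141 = 52.

P1 = 49, P2 = 209, P3 = 209, P4 = 52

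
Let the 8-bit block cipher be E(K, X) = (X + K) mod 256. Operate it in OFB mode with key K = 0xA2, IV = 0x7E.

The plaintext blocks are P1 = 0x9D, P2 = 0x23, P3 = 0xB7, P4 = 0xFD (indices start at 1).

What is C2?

C2 = 0xE1

OFB encryption: S_i = E(K, S_{i−1}) with S_{0} = IV; C_i = P_i ⊕ S_i.
C1: S = E(K, 0x7E) = 0x20; 0x9D ⊕ 0x20 = 0xBD.
C2: S = E(K, 0x20) = 0xC2; 0x23 ⊕ 0xC2 = 0xE1.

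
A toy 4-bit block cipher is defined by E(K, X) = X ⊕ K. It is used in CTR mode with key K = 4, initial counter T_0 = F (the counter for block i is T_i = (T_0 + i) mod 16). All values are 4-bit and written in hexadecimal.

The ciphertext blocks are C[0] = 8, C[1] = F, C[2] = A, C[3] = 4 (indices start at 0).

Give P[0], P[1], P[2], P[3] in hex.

P[0] = 3, P[1] = B, P[2] = F, P[3] = 2

CTR decryption: S_i = E(K, T_i) where T_i is the counter for block i; P_i = C_i ⊕ S_i.
P[0]: T = F, S = E(K, T) = B; 8 ⊕ B = 3.
P[1]: T = 0, S = E(K, T) = 4; F ⊕ 4 = B.
P[2]: T = 1, S = E(K, T) = 5; A ⊕ 5 = F.
P[3]: T = 2, S = E(K, T) = 6; 4 ⊕ 6 = 2.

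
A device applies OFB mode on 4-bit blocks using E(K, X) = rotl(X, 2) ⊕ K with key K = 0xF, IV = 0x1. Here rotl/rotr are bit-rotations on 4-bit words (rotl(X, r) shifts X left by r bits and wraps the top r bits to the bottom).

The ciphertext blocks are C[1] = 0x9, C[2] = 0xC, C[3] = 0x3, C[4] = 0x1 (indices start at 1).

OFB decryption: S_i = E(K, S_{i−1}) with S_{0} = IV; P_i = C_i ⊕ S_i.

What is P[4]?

P[4] = 0x0

P[1]: S = E(K, 0x1) = 0xB; 0x9 ⊕ 0xB = 0x2.
P[2]: S = E(K, 0xB) = 0x1; 0xC ⊕ 0x1 = 0xD.
P[3]: S = E(K, 0x1) = 0xB; 0x3 ⊕ 0xB = 0x8.
P[4]: S = E(K, 0xB) = 0x1; 0x1 ⊕ 0x1 = 0x0.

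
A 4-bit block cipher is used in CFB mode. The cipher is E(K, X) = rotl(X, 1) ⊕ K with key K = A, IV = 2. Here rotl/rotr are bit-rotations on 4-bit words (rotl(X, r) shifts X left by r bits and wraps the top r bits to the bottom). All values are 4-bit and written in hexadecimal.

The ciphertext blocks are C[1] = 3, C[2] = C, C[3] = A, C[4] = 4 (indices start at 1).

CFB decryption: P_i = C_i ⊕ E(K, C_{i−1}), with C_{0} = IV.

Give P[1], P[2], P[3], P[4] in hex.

P[1] = D, P[2] = 0, P[3] = 9, P[4] = B

P[1]: E(K, 2) = E; 3 ⊕ E = D.
P[2]: E(K, 3) = C; C ⊕ C = 0.
P[3]: E(K, C) = 3; A ⊕ 3 = 9.
P[4]: E(K, A) = F; 4 ⊕ F = B.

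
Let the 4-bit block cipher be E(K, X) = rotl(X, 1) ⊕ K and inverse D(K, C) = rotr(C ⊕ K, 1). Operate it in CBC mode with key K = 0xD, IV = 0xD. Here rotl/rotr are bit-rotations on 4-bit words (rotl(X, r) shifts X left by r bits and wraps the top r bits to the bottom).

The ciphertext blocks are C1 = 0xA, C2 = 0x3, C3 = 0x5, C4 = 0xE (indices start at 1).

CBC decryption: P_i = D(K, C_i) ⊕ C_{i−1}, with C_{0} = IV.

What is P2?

P2 = 0xD

P2: D(K, 0x3) = 0x7; 0x7 ⊕ 0xA = 0xD.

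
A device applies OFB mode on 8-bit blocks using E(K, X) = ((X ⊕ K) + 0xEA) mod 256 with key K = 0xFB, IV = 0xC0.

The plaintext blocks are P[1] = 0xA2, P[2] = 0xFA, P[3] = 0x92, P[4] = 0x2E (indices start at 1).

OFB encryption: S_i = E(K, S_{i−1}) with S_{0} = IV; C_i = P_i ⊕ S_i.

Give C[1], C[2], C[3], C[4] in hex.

C[1]: S = E(K, 0xC0) = 0x25; 0xA2 ⊕ 0x25 = 0x87.
C[2]: S = E(K, 0x25) = 0xC8; 0xFA ⊕ 0xC8 = 0x32.
C[3]: S = E(K, 0xC8) = 0x1D; 0x92 ⊕ 0x1D = 0x8F.
C[4]: S = E(K, 0x1D) = 0xD0; 0x2E ⊕ 0xD0 = 0xFE.

C[1] = 0x87, C[2] = 0x32, C[3] = 0x8F, C[4] = 0xFE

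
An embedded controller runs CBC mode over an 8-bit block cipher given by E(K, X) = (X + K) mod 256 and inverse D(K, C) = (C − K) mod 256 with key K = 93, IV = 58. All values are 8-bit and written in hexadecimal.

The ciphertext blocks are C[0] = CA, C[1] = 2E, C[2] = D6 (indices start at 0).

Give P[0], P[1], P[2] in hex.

CBC decryption: P_i = D(K, C_i) ⊕ C_{i−1}, with C_{−1} = IV.
P[0]: D(K, CA) = 37; 37 ⊕ 58 = 6F.
P[1]: D(K, 2E) = 9B; 9B ⊕ CA = 51.
P[2]: D(K, D6) = 43; 43 ⊕ 2E = 6D.

P[0] = 6F, P[1] = 51, P[2] = 6D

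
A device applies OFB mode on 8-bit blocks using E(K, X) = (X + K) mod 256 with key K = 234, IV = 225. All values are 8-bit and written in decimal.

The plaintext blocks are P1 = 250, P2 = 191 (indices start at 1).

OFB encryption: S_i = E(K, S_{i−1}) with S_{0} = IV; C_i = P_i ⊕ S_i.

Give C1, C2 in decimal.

C1: S = E(K, 225) = 203; 250 ⊕ 203 = 49.
C2: S = E(K, 203) = 181; 191 ⊕ 181 = 10.

C1 = 49, C2 = 10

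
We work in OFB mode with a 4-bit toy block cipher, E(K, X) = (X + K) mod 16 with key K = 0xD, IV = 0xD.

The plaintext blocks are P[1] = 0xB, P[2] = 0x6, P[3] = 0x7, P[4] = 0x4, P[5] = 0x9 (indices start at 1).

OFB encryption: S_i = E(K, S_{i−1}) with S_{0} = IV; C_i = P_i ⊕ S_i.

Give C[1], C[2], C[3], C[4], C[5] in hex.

C[1] = 0x1, C[2] = 0x1, C[3] = 0x3, C[4] = 0x5, C[5] = 0x7

C[1]: S = E(K, 0xD) = 0xA; 0xB ⊕ 0xA = 0x1.
C[2]: S = E(K, 0xA) = 0x7; 0x6 ⊕ 0x7 = 0x1.
C[3]: S = E(K, 0x7) = 0x4; 0x7 ⊕ 0x4 = 0x3.
C[4]: S = E(K, 0x4) = 0x1; 0x4 ⊕ 0x1 = 0x5.
C[5]: S = E(K, 0x1) = 0xE; 0x9 ⊕ 0xE = 0x7.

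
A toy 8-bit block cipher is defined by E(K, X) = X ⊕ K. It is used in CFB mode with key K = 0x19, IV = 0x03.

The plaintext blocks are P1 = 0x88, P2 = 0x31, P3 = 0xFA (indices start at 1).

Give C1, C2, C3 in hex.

CFB encryption: C_i = P_i ⊕ E(K, C_{i−1}), with C_{0} = IV.
C1: E(K, 0x03) = 0x1A; 0x88 ⊕ 0x1A = 0x92.
C2: E(K, 0x92) = 0x8B; 0x31 ⊕ 0x8B = 0xBA.
C3: E(K, 0xBA) = 0xA3; 0xFA ⊕ 0xA3 = 0x59.

C1 = 0x92, C2 = 0xBA, C3 = 0x59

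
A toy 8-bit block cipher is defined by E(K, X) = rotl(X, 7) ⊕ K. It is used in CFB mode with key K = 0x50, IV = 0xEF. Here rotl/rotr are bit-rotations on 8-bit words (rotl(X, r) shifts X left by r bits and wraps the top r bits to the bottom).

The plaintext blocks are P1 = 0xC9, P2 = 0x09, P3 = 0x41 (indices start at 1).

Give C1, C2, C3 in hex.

CFB encryption: C_i = P_i ⊕ E(K, C_{i−1}), with C_{0} = IV.
C1: E(K, 0xEF) = 0xA7; 0xC9 ⊕ 0xA7 = 0x6E.
C2: E(K, 0x6E) = 0x67; 0x09 ⊕ 0x67 = 0x6E.
C3: E(K, 0x6E) = 0x67; 0x41 ⊕ 0x67 = 0x26.

C1 = 0x6E, C2 = 0x6E, C3 = 0x26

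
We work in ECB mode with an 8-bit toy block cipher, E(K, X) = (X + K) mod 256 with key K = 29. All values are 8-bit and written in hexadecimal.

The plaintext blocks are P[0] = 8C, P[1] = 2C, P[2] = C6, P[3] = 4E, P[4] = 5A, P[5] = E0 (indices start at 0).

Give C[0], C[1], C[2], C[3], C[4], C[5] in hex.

ECB encryption: C_i = E(K, P_i).
C[0]: E(K, 8C) = B5.
C[1]: E(K, 2C) = 55.
C[2]: E(K, C6) = EF.
C[3]: E(K, 4E) = 77.
C[4]: E(K, 5A) = 83.
C[5]: E(K, E0) = 09.

C[0] = B5, C[1] = 55, C[2] = EF, C[3] = 77, C[4] = 83, C[5] = 09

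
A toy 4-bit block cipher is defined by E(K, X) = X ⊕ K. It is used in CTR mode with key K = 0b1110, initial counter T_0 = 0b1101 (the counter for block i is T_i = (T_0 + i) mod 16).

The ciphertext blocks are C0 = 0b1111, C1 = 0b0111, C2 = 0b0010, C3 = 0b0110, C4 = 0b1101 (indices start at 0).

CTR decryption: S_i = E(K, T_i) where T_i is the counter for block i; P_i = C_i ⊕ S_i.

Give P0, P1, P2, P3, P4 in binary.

P0 = 0b1100, P1 = 0b0111, P2 = 0b0011, P3 = 0b1000, P4 = 0b0010

P0: T = 0b1101, S = E(K, T) = 0b0011; 0b1111 ⊕ 0b0011 = 0b1100.
P1: T = 0b1110, S = E(K, T) = 0b0000; 0b0111 ⊕ 0b0000 = 0b0111.
P2: T = 0b1111, S = E(K, T) = 0b0001; 0b0010 ⊕ 0b0001 = 0b0011.
P3: T = 0b0000, S = E(K, T) = 0b1110; 0b0110 ⊕ 0b1110 = 0b1000.
P4: T = 0b0001, S = E(K, T) = 0b1111; 0b1101 ⊕ 0b1111 = 0b0010.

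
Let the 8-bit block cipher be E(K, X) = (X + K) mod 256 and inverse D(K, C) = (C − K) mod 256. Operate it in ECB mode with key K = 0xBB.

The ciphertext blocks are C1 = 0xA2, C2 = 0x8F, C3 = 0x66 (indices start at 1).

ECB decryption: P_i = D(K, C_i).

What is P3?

P3 = 0xAB

P3: D(K, 0x66) = 0xAB.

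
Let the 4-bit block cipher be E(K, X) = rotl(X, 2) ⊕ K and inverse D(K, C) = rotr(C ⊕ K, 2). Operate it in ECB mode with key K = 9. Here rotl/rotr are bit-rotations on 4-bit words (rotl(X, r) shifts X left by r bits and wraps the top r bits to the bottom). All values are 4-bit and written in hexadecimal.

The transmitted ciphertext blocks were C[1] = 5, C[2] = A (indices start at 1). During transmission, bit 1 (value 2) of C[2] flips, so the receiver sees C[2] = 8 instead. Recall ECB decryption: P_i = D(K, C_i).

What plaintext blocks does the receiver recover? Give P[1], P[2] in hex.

Only C[2] changed, to 8. In ECB, a change in C_i affects only P_i. Decrypting the received ciphertext:
P[1]: D(K, 5) = 3.
P[2]: D(K, 8) = 4.
Blocks that differ from the original plaintext: P[2].

P[1] = 3, P[2] = 4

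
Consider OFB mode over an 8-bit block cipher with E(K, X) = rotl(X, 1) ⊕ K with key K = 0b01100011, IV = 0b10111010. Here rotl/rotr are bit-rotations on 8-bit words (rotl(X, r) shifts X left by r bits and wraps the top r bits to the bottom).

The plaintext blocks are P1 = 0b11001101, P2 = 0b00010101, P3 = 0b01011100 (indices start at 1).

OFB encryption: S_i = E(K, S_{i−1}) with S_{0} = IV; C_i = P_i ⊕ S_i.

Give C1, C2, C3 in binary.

C1: S = E(K, 0b10111010) = 0b00010110; 0b11001101 ⊕ 0b00010110 = 0b11011011.
C2: S = E(K, 0b00010110) = 0b01001111; 0b00010101 ⊕ 0b01001111 = 0b01011010.
C3: S = E(K, 0b01001111) = 0b11111101; 0b01011100 ⊕ 0b11111101 = 0b10100001.

C1 = 0b11011011, C2 = 0b01011010, C3 = 0b10100001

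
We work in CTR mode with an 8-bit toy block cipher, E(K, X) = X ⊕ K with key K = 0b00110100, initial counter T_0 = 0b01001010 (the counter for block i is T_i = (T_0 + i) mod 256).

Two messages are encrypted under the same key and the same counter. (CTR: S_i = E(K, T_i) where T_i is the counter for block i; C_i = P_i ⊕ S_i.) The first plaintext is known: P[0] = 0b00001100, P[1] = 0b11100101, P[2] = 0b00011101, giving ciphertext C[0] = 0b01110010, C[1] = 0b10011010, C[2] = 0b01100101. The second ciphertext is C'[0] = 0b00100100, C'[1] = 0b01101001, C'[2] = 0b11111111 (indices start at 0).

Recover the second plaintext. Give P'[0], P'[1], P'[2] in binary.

In CTR with a reused counter, both messages share the same keystream S_i, so C_i ⊕ C'_i = P_i ⊕ P'_i and thus P'_i = P_i ⊕ C_i ⊕ C'_i.
P'[0]: 0b00001100 ⊕ 0b01110010 ⊕ 0b00100100 = 0b01011010.
P'[1]: 0b11100101 ⊕ 0b10011010 ⊕ 0b01101001 = 0b00010110.
P'[2]: 0b00011101 ⊕ 0b01100101 ⊕ 0b11111111 = 0b10000111.

P'[0] = 0b01011010, P'[1] = 0b00010110, P'[2] = 0b10000111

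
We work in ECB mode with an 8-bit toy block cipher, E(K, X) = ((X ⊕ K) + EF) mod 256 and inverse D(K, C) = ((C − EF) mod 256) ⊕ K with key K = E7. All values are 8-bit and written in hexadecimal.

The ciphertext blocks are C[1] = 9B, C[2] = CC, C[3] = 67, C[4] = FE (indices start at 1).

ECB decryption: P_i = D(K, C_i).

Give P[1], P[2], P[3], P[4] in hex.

P[1]: D(K, 9B) = 4B.
P[2]: D(K, CC) = 3A.
P[3]: D(K, 67) = 9F.
P[4]: D(K, FE) = E8.

P[1] = 4B, P[2] = 3A, P[3] = 9F, P[4] = E8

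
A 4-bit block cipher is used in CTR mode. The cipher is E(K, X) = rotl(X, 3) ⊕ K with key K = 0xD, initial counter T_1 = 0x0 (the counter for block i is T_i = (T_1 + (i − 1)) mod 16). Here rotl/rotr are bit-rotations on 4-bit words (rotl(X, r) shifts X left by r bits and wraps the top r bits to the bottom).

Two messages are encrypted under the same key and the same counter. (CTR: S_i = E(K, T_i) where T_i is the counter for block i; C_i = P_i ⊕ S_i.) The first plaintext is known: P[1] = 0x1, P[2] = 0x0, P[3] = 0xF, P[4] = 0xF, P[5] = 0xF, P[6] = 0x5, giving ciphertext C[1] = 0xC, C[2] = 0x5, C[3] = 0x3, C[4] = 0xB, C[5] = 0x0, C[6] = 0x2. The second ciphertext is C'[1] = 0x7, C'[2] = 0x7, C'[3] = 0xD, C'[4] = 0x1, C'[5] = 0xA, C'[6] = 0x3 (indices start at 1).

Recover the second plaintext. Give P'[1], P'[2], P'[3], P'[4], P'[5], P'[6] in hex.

P'[1] = 0xA, P'[2] = 0x2, P'[3] = 0x1, P'[4] = 0x5, P'[5] = 0x5, P'[6] = 0x4

In CTR with a reused counter, both messages share the same keystream S_i, so C_i ⊕ C'_i = P_i ⊕ P'_i and thus P'_i = P_i ⊕ C_i ⊕ C'_i.
P'[1]: 0x1 ⊕ 0xC ⊕ 0x7 = 0xA.
P'[2]: 0x0 ⊕ 0x5 ⊕ 0x7 = 0x2.
P'[3]: 0xF ⊕ 0x3 ⊕ 0xD = 0x1.
P'[4]: 0xF ⊕ 0xB ⊕ 0x1 = 0x5.
P'[5]: 0xF ⊕ 0x0 ⊕ 0xA = 0x5.
P'[6]: 0x5 ⊕ 0x2 ⊕ 0x3 = 0x4.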